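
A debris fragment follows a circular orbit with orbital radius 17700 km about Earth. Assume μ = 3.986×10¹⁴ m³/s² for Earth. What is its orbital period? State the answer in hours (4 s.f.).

T ≈ 6.510 hours

r = 17700 km = 1.770×10⁷ m.
Kepler's third law: T = 2π√(r³/μ) = 2π√((1.770×10⁷)³ / 3.986×10¹⁴).
r³/μ = 1.391×10⁷ s², so T = 2π × 3.730×10³ = 2.344×10⁴ s.
Converting: 2.344×10⁴ s ÷ 3600 = 6.510 hours.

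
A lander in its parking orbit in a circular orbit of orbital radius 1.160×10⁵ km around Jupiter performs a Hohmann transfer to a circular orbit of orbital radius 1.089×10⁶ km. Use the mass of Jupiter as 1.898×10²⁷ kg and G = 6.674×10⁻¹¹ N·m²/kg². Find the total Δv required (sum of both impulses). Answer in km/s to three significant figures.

μ = GM = 6.674×10⁻¹¹ × 1.898×10²⁷ = 1.267×10¹⁷ m³/s².
r₁ = 1.160×10⁵ km = 1.160×10⁸ m.
r₂ = 1.089×10⁶ km = 1.089×10⁹ m.
Transfer ellipse a_t = (r₁ + r₂)/2 = 6.025×10⁸ m.
At r₁: circular v_c1 = √(μ/r₁) = 33050 m/s; transfer-perijove v_p = √[μ(2/r₁ − 1/a_t)] = 44430 m/s.
Δv₁ = v_p − v_c1 = 11380 m/s.
At r₂: circular v_c2 = √(μ/r₂) = 10790 m/s; transfer-apojove v_a = √[μ(2/r₂ − 1/a_t)] = 4732 m/s.
Δv₂ = v_c2 − v_a = 6053 m/s.
Total Δv = Δv₁ + Δv₂ = 17430 m/s = 17.43 km/s.

Δv_total ≈ 17.4 km/s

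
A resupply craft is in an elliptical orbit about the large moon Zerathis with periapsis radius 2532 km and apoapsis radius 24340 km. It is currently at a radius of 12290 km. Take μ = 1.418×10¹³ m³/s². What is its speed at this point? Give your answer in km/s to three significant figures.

v ≈ 1.12 km/s

Semi-major axis a = (r_p + r_a)/2 = 13436 km = 1.344×10⁷ m.
Vis-viva: v² = μ(2/r − 1/a) = 1.418×10¹³ × (1.627×10⁻⁷ − 7.443×10⁻⁸) = 1.252×10⁶ m²/s².
v = 1119 m/s = 1.119 km/s.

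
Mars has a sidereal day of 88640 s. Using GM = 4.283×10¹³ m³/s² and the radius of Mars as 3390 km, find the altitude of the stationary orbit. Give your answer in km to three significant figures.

A synchronous orbit has period T, so by Kepler's third law a = (μT²/4π²)^(1/3).
μT²/4π² = 4.283×10¹³ × (8.864×10⁴)² / 39.48 = 8.524×10²¹ m³.
a = 2.043×10⁷ m = 20428 km.
Altitude h = a − R = 20428 − 3390 = 17038 km.

h_sync ≈ 17000 km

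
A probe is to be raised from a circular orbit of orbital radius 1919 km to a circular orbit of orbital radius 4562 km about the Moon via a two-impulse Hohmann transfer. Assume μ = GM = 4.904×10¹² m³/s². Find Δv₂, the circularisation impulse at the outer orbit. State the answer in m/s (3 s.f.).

Δv ≈ 239 m/s

r₁ = 1919 km = 1.919×10⁶ m.
r₂ = 4562 km = 4.562×10⁶ m.
Transfer ellipse a_t = (r₁ + r₂)/2 = 3.240×10⁶ m.
At r₁: circular v_c1 = √(μ/r₁) = 1599 m/s; transfer-perilune v_p = √[μ(2/r₁ − 1/a_t)] = 1897 m/s.
At r₂: circular v_c2 = √(μ/r₂) = 1037 m/s; transfer-apolune v_a = √[μ(2/r₂ − 1/a_t)] = 797.9 m/s.
Δv₂ = v_c2 − v_a = 238.9 m/s.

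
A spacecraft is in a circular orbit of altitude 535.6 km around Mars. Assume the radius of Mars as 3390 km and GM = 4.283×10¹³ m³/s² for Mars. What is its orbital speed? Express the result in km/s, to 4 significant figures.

r = 3390 + 535.6 = 3925.6 km = 3.9256×10⁶ m.
For a circular orbit v = √(μ/r) = √(4.283×10¹³ / 3.926×10⁶) = √(1.091×10⁷) = 3303 m/s.
That is 3.303 km/s.

v ≈ 3.303 km/s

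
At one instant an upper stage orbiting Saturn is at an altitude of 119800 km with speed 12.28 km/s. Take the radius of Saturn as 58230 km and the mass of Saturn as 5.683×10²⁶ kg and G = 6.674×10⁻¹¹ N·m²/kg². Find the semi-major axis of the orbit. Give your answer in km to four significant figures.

a ≈ 1.378×10⁵ km

μ = GM = 6.674×10⁻¹¹ × 5.683×10²⁶ = 3.793×10¹⁶ m³/s².
r = 58230 + 119800 = 1.7803×10⁵ km = 1.780×10⁸ m.
Specific orbital energy ε = v²/2 − μ/r = (12280)²/2 − 3.793×10¹⁶/1.780×10⁸ = -1.376×10⁸ J/kg.
Since ε = −μ/(2a), a = −μ/(2ε) = 1.378×10⁸ m = 1.3778×10⁵ km.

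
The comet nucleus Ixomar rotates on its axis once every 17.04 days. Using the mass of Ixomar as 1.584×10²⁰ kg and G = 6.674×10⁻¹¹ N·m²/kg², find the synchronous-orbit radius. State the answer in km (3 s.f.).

r_sync ≈ 8340 km

μ = GM = 6.674×10⁻¹¹ × 1.584×10²⁰ = 1.057×10¹⁰ m³/s².
T = 17.04 days = 1.472×10⁶ s.
A synchronous orbit has period T, so by Kepler's third law a = (μT²/4π²)^(1/3).
μT²/4π² = 1.057×10¹⁰ × (1.472×10⁶)² / 39.48 = 5.804×10²⁰ m³.
a = 8.342×10⁶ m = 8341.6 km.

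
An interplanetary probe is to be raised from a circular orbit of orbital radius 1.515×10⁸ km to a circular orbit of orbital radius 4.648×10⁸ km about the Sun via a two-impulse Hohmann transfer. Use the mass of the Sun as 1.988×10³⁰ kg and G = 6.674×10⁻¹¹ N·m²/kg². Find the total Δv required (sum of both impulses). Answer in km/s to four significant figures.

μ = GM = 6.674×10⁻¹¹ × 1.988×10³⁰ = 1.327×10²⁰ m³/s².
r₁ = 1.515×10⁸ km = 1.515×10¹¹ m.
r₂ = 4.648×10⁸ km = 4.648×10¹¹ m.
Transfer ellipse a_t = (r₁ + r₂)/2 = 3.082×10¹¹ m.
At r₁: circular v_c1 = √(μ/r₁) = 29590 m/s; transfer-perihelion v_p = √[μ(2/r₁ − 1/a_t)] = 36350 m/s.
Δv₁ = v_p − v_c1 = 6752 m/s.
At r₂: circular v_c2 = √(μ/r₂) = 16900 m/s; transfer-aphelion v_a = √[μ(2/r₂ − 1/a_t)] = 11850 m/s.
Δv₂ = v_c2 − v_a = 5049 m/s.
Total Δv = Δv₁ + Δv₂ = 11800 m/s = 11.80 km/s.

Δv_total ≈ 11.80 km/s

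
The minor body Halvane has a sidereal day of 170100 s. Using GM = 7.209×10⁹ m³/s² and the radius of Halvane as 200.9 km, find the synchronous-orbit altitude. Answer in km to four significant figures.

h_sync ≈ 1541 km

A synchronous orbit has period T, so by Kepler's third law a = (μT²/4π²)^(1/3).
μT²/4π² = 7.209×10⁹ × (1.701×10⁵)² / 39.48 = 5.284×10¹⁸ m³.
a = 1.742×10⁶ m = 1741.7 km.
Altitude h = a − R = 1741.7 − 200.9 = 1540.8 km.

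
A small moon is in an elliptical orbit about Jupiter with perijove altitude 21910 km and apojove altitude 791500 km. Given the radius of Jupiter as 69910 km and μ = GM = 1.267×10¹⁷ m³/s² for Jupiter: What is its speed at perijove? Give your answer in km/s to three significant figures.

r_p = 69910 + 21910 = 91820 km = 9.1820×10⁷ m.
r_a = 69910 + 791500 = 861410 km = 8.6141×10⁸ m.
Semi-major axis a = (r_p + r_a)/2 = 4.7662×10⁵ km = 4.766×10⁸ m.
Vis-viva: v² = μ(2/r − 1/a) = 1.267×10¹⁷ × (2.178×10⁻⁸ − 2.098×10⁻⁹) = 2.494×10⁹ m²/s².
v = 49940 m/s = 49.94 km/s.

v ≈ 49.9 km/s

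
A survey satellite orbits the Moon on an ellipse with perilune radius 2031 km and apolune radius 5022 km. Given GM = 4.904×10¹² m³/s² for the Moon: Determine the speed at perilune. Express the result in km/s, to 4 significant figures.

v ≈ 1.854 km/s

Semi-major axis a = (r_p + r_a)/2 = 3526.5 km = 3.526×10⁶ m.
Vis-viva: v² = μ(2/r − 1/a) = 4.904×10¹² × (9.847×10⁻⁷ − 2.836×10⁻⁷) = 3.439×10⁶ m²/s².
v = 1854 m/s = 1.854 km/s.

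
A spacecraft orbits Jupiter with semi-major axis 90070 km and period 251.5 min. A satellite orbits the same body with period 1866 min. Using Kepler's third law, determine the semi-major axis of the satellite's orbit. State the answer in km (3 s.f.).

a₂ ≈ 3.43×10⁵ km

Kepler's third law: a³ ∝ T², so a₂ = a₁ (T₂/T₁)^(2/3).
T₂/T₁ = 7.419, (T₂/T₁)^(2/3) = 3.804.
a₂ = 90070 × 3.804 = 3.426×10⁵ km.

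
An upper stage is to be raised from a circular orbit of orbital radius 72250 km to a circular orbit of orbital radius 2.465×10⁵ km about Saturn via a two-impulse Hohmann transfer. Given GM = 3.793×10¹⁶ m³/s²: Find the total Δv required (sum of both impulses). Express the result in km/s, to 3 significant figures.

r₁ = 72250 km = 7.225×10⁷ m.
r₂ = 2.465×10⁵ km = 2.465×10⁸ m.
Transfer ellipse a_t = (r₁ + r₂)/2 = 1.594×10⁸ m.
At r₁: circular v_c1 = √(μ/r₁) = 22910 m/s; transfer-perikrone v_p = √[μ(2/r₁ − 1/a_t)] = 28500 m/s.
Δv₁ = v_p − v_c1 = 5583 m/s.
At r₂: circular v_c2 = √(μ/r₂) = 12400 m/s; transfer-apokrone v_a = √[μ(2/r₂ − 1/a_t)] = 8352 m/s.
Δv₂ = v_c2 − v_a = 4053 m/s.
Total Δv = Δv₁ + Δv₂ = 9635 m/s = 9.635 km/s.

Δv_total ≈ 9.64 km/s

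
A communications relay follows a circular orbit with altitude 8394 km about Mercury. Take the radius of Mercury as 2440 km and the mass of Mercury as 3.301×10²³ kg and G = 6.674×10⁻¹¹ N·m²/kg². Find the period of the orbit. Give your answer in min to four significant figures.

μ = GM = 6.674×10⁻¹¹ × 3.301×10²³ = 2.203×10¹³ m³/s².
r = 2440 + 8394 = 10834 km = 1.0834×10⁷ m.
Kepler's third law: T = 2π√(r³/μ) = 2π√((1.083×10⁷)³ / 2.203×10¹³).
r³/μ = 5.772×10⁷ s², so T = 2π × 7.597×10³ = 4.774×10⁴ s.
Converting: 4.774×10⁴ s ÷ 60.00 = 795.6 min.

T ≈ 795.6 min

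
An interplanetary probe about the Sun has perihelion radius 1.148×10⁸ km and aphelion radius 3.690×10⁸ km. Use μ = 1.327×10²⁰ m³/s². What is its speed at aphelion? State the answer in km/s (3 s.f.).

Semi-major axis a = (r_p + r_a)/2 = 2.4190×10⁸ km = 2.419×10¹¹ m.
Vis-viva: v² = μ(2/r − 1/a) = 1.327×10²⁰ × (5.420×10⁻¹² − 4.134×10⁻¹²) = 1.707×10⁸ m²/s².
v = 13060 m/s = 13.06 km/s.

v ≈ 13.1 km/s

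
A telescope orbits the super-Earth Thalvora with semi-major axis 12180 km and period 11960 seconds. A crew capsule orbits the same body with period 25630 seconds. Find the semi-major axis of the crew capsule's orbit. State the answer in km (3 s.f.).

Kepler's third law: a³ ∝ T², so a₂ = a₁ (T₂/T₁)^(2/3).
T₂/T₁ = 2.143, (T₂/T₁)^(2/3) = 1.662.
a₂ = 12180 × 1.662 = 20250 km.

a₂ ≈ 20200 km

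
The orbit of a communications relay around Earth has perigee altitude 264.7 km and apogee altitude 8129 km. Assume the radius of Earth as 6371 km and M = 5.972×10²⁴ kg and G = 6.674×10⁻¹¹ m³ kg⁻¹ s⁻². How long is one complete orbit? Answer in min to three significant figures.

μ = GM = 6.674×10⁻¹¹ × 5.972×10²⁴ = 3.986×10¹⁴ m³/s².
r_p = 6371 + 264.7 = 6635.7 km = 6.6357×10⁶ m.
r_a = 6371 + 8129 = 14500 km = 1.4500×10⁷ m.
Semi-major axis a = (r_p + r_a)/2 = (6635.7 + 14500)/2 = 10568 km = 1.057×10⁷ m.
By Kepler's third law T = 2π√(a³/μ) = 2π × 1.721×10³ = 1.081×10⁴ s.
= 180.2 min.

T ≈ 180 min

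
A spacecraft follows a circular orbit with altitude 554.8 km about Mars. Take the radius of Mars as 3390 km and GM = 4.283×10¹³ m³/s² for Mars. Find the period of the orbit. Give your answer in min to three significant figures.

r = 3390 + 554.8 = 3944.8 km = 3.9448×10⁶ m.
Kepler's third law: T = 2π√(r³/μ) = 2π√((3.945×10⁶)³ / 4.283×10¹³).
r³/μ = 1.433×10⁶ s², so T = 2π × 1.197×10³ = 7.522×10³ s.
Converting: 7.522×10³ s ÷ 60.00 = 125.4 min.

T ≈ 125 min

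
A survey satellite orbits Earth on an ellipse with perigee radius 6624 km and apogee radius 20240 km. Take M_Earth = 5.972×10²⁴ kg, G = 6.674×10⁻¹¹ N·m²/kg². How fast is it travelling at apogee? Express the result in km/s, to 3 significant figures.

v ≈ 3.12 km/s

μ = GM = 6.674×10⁻¹¹ × 5.972×10²⁴ = 3.986×10¹⁴ m³/s².
Semi-major axis a = (r_p + r_a)/2 = 13432 km = 1.343×10⁷ m.
Vis-viva: v² = μ(2/r − 1/a) = 3.986×10¹⁴ × (9.881×10⁻⁸ − 7.445×10⁻⁸) = 9.711×10⁶ m²/s².
v = 3116 m/s = 3.116 km/s.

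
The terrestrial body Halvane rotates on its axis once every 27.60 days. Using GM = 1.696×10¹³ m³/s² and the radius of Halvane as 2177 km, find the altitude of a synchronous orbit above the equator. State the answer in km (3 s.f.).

T = 27.60 days = 2.385×10⁶ s.
A synchronous orbit has period T, so by Kepler's third law a = (μT²/4π²)^(1/3).
μT²/4π² = 1.696×10¹³ × (2.385×10⁶)² / 39.48 = 2.443×10²⁴ m³.
a = 1.347×10⁸ m = 1.3468×10⁵ km.
Altitude h = a − R = 1.3468×10⁵ − 2177 = 1.3250×10⁵ km.

h_sync ≈ 1.33×10⁵ km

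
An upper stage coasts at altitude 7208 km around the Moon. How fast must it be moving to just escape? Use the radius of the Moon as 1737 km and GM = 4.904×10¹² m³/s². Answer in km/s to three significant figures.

r = 1737 + 7208 = 8945.0 km = 8.9450×10⁶ m.
Escape speed v_esc = √(2μ/r) = √(2 × 4.904×10¹² / 8.945×10⁶) = √(1.096×10⁶) = 1047 m/s.
= 1.047 km/s.

v_esc ≈ 1.05 km/s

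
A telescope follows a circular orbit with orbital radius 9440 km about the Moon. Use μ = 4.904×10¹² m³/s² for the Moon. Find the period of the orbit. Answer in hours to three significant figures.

T ≈ 22.9 hours

r = 9440 km = 9.440×10⁶ m.
Kepler's third law: T = 2π√(r³/μ) = 2π√((9.440×10⁶)³ / 4.904×10¹²).
r³/μ = 1.715×10⁸ s², so T = 2π × 1.310×10⁴ = 8.229×10⁴ s.
Converting: 8.229×10⁴ s ÷ 3600 = 22.86 hours.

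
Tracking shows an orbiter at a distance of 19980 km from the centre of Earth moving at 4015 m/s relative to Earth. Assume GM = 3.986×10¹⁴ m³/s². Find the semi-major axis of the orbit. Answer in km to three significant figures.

a ≈ 16800 km

r = 1.998×10⁷ m.
Specific orbital energy ε = v²/2 − μ/r = (4015)²/2 − 3.986×10¹⁴/1.998×10⁷ = -1.189×10⁷ J/kg.
Since ε = −μ/(2a), a = −μ/(2ε) = 1.676×10⁷ m = 16762 km.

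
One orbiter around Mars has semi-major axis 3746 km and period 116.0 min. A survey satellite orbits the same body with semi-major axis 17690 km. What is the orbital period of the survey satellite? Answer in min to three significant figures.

T₂ ≈ 1190 min

Kepler's third law: T² ∝ a³, so T₂ = T₁ (a₂/a₁)^(3/2).
a₂/a₁ = 4.722, (a₂/a₁)^(3/2) = 10.26.
T₂ = 116.0 × 10.26 = 1190 min.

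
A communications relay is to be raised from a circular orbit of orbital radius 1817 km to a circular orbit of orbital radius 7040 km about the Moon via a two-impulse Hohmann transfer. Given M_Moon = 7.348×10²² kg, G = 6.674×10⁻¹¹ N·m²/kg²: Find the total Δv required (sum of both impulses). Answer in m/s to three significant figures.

Δv_total ≈ 729 m/s

μ = GM = 6.674×10⁻¹¹ × 7.348×10²² = 4.904×10¹² m³/s².
r₁ = 1817 km = 1.817×10⁶ m.
r₂ = 7040 km = 7.040×10⁶ m.
Transfer ellipse a_t = (r₁ + r₂)/2 = 4.428×10⁶ m.
At r₁: circular v_c1 = √(μ/r₁) = 1643 m/s; transfer-perilune v_p = √[μ(2/r₁ − 1/a_t)] = 2071 m/s.
Δv₁ = v_p − v_c1 = 428.5 m/s.
At r₂: circular v_c2 = √(μ/r₂) = 834.6 m/s; transfer-apolune v_a = √[μ(2/r₂ − 1/a_t)] = 534.6 m/s.
Δv₂ = v_c2 − v_a = 300.0 m/s.
Total Δv = Δv₁ + Δv₂ = 728.5 m/s.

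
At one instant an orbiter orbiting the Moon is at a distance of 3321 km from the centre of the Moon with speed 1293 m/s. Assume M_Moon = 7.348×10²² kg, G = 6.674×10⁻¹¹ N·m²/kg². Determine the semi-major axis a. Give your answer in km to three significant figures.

μ = GM = 6.674×10⁻¹¹ × 7.348×10²² = 4.904×10¹² m³/s².
r = 3.321×10⁶ m.
Vis-viva rearranged: 1/a = 2/r − v²/μ = 6.022×10⁻⁷ − 3.409×10⁻⁷ = 2.613×10⁻⁷ m⁻¹.
a = 3.827×10⁶ m = 3826.8 km.

a ≈ 3830 km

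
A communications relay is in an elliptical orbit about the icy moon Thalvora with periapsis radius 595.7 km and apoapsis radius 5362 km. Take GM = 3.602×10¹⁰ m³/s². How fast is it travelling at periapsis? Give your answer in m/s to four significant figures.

v ≈ 329.9 m/s

Semi-major axis a = (r_p + r_a)/2 = 2978.8 km = 2.979×10⁶ m.
Vis-viva: v² = μ(2/r − 1/a) = 3.602×10¹⁰ × (3.357×10⁻⁶ − 3.357×10⁻⁷) = 1.088×10⁵ m²/s².
v = 329.9 m/s.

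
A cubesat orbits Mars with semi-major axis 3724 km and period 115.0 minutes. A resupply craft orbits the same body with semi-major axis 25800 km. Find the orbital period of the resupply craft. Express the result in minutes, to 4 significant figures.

T₂ ≈ 2097 minutes

Kepler's third law: T² ∝ a³, so T₂ = T₁ (a₂/a₁)^(3/2).
a₂/a₁ = 6.928, (a₂/a₁)^(3/2) = 18.24.
T₂ = 115.0 × 18.24 = 2097 minutes.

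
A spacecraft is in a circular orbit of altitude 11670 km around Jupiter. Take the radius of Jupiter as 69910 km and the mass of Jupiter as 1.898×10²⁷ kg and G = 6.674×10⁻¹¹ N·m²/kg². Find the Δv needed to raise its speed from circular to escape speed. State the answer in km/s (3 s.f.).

Δv ≈ 16.3 km/s

μ = GM = 6.674×10⁻¹¹ × 1.898×10²⁷ = 1.267×10¹⁷ m³/s².
r = 69910 + 11670 = 81580 km = 8.1580×10⁷ m.
Circular speed v_c = √(μ/r) = 39400 m/s.
Escape speed v_esc = √(2μ/r) = √2 × v_c = 55730 m/s.
Δv = v_esc − v_c = 16320 m/s = 16.32 km/s.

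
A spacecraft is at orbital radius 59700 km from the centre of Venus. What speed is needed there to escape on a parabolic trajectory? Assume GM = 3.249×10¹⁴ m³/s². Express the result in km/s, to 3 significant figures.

v_esc ≈ 3.30 km/s

r = 59700 km = 5.970×10⁷ m.
Escape speed v_esc = √(2μ/r) = √(2 × 3.249×10¹⁴ / 5.970×10⁷) = √(1.088×10⁷) = 3299 m/s.
= 3.299 km/s.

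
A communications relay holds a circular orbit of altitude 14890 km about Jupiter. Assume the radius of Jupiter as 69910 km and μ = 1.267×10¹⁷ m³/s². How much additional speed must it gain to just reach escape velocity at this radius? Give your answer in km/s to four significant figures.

r = 69910 + 14890 = 84800 km = 8.4800×10⁷ m.
Circular speed v_c = √(μ/r) = 38650 m/s.
Escape speed v_esc = √(2μ/r) = √2 × v_c = 54660 m/s.
Δv = v_esc − v_c = 16010 m/s = 16.01 km/s.

Δv ≈ 16.01 km/s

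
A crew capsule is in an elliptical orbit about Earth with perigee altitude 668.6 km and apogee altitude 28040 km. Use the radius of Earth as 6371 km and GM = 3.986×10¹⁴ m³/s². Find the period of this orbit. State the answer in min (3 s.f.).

r_p = 6371 + 668.6 = 7039.6 km = 7.0396×10⁶ m.
r_a = 6371 + 28040 = 34411 km = 3.4411×10⁷ m.
Semi-major axis a = (r_p + r_a)/2 = (7039.6 + 34411)/2 = 20725 km = 2.073×10⁷ m.
By Kepler's third law T = 2π√(a³/μ) = 2π × 4.726×10³ = 2.969×10⁴ s.
= 494.9 min.

T ≈ 495 min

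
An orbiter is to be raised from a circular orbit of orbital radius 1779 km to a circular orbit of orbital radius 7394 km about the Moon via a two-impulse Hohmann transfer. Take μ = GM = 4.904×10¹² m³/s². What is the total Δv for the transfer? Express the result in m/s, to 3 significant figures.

Δv_total ≈ 755 m/s

r₁ = 1779 km = 1.779×10⁶ m.
r₂ = 7394 km = 7.394×10⁶ m.
Transfer ellipse a_t = (r₁ + r₂)/2 = 4.586×10⁶ m.
At r₁: circular v_c1 = √(μ/r₁) = 1660 m/s; transfer-perilune v_p = √[μ(2/r₁ − 1/a_t)] = 2108 m/s.
Δv₁ = v_p − v_c1 = 447.8 m/s.
At r₂: circular v_c2 = √(μ/r₂) = 814.4 m/s; transfer-apolune v_a = √[μ(2/r₂ − 1/a_t)] = 507.2 m/s.
Δv₂ = v_c2 − v_a = 307.2 m/s.
Total Δv = Δv₁ + Δv₂ = 755.0 m/s.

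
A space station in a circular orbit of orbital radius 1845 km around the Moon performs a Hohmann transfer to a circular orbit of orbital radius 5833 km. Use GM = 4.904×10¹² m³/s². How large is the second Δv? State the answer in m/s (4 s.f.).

Δv ≈ 281.3 m/s

r₁ = 1845 km = 1.845×10⁶ m.
r₂ = 5833 km = 5.833×10⁶ m.
Transfer ellipse a_t = (r₁ + r₂)/2 = 3.839×10⁶ m.
At r₁: circular v_c1 = √(μ/r₁) = 1630 m/s; transfer-perilune v_p = √[μ(2/r₁ − 1/a_t)] = 2010 m/s.
At r₂: circular v_c2 = √(μ/r₂) = 916.9 m/s; transfer-apolune v_a = √[μ(2/r₂ − 1/a_t)] = 635.7 m/s.
Δv₂ = v_c2 − v_a = 281.3 m/s.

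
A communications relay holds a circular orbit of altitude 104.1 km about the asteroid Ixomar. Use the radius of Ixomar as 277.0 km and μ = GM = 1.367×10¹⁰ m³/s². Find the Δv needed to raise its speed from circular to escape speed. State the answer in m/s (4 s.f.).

r = 277.0 + 104.1 = 381.10 km = 3.8110×10⁵ m.
Circular speed v_c = √(μ/r) = 189.4 m/s.
Escape speed v_esc = √(2μ/r) = √2 × v_c = 267.8 m/s.
Δv = v_esc − v_c = 78.45 m/s.

Δv ≈ 78.45 m/s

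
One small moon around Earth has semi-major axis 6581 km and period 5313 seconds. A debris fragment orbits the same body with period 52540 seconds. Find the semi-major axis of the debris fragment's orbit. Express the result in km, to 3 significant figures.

Kepler's third law: a³ ∝ T², so a₂ = a₁ (T₂/T₁)^(2/3).
T₂/T₁ = 9.889, (T₂/T₁)^(2/3) = 4.607.
a₂ = 6581 × 4.607 = 30320 km.

a₂ ≈ 30300 km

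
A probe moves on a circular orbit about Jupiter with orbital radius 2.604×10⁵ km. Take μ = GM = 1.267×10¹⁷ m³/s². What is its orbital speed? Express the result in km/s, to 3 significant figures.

v ≈ 22.1 km/s

r = 2.604×10⁵ km = 2.604×10⁸ m.
For a circular orbit v = √(μ/r) = √(1.267×10¹⁷ / 2.604×10⁸) = √(4.866×10⁸) = 22060 m/s.
That is 22.06 km/s.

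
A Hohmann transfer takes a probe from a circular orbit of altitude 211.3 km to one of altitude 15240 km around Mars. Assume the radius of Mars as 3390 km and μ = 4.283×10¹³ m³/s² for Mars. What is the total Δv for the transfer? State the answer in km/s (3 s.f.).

Δv_total ≈ 1.67 km/s

r₁ = 3390 + 211.3 = 3601.3 km = 3.6013×10⁶ m.
r₂ = 3390 + 15240 = 18630 km = 1.8630×10⁷ m.
Transfer ellipse a_t = (r₁ + r₂)/2 = 1.112×10⁷ m.
At r₁: circular v_c1 = √(μ/r₁) = 3449 m/s; transfer-periapsis v_p = √[μ(2/r₁ − 1/a_t)] = 4465 m/s.
Δv₁ = v_p − v_c1 = 1016 m/s.
At r₂: circular v_c2 = √(μ/r₂) = 1516 m/s; transfer-apoapsis v_a = √[μ(2/r₂ − 1/a_t)] = 863.0 m/s.
Δv₂ = v_c2 − v_a = 653.2 m/s.
Total Δv = Δv₁ + Δv₂ = 1669 m/s = 1.669 km/s.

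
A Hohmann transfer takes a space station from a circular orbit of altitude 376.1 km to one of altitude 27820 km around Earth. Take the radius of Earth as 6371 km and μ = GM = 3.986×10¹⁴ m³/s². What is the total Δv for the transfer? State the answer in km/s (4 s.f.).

r₁ = 6371 + 376.1 = 6747.1 km = 6.7471×10⁶ m.
r₂ = 6371 + 27820 = 34191 km = 3.4191×10⁷ m.
Transfer ellipse a_t = (r₁ + r₂)/2 = 2.047×10⁷ m.
At r₁: circular v_c1 = √(μ/r₁) = 7686 m/s; transfer-perigee v_p = √[μ(2/r₁ − 1/a_t)] = 9934 m/s.
Δv₁ = v_p − v_c1 = 2248 m/s.
At r₂: circular v_c2 = √(μ/r₂) = 3414 m/s; transfer-apogee v_a = √[μ(2/r₂ − 1/a_t)] = 1960 m/s.
Δv₂ = v_c2 − v_a = 1454 m/s.
Total Δv = Δv₁ + Δv₂ = 3702 m/s = 3.702 km/s.

Δv_total ≈ 3.702 km/s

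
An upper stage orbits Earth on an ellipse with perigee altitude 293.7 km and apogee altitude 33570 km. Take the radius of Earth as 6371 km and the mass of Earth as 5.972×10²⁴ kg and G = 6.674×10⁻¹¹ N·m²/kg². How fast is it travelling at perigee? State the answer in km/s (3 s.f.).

v ≈ 10.1 km/s

μ = GM = 6.674×10⁻¹¹ × 5.972×10²⁴ = 3.986×10¹⁴ m³/s².
r_p = 6371 + 293.7 = 6664.7 km = 6.6647×10⁶ m.
r_a = 6371 + 33570 = 39941 km = 3.9941×10⁷ m.
Semi-major axis a = (r_p + r_a)/2 = 23303 km = 2.330×10⁷ m.
Vis-viva: v² = μ(2/r − 1/a) = 3.986×10¹⁴ × (3.001×10⁻⁷ − 4.291×10⁻⁸) = 1.025×10⁸ m²/s².
v = 10120 m/s = 10.12 km/s.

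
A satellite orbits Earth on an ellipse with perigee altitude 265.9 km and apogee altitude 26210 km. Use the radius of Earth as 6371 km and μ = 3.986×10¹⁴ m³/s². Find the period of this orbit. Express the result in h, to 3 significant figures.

T ≈ 7.59 h

r_p = 6371 + 265.9 = 6636.9 km = 6.6369×10⁶ m.
r_a = 6371 + 26210 = 32581 km = 3.2581×10⁷ m.
Semi-major axis a = (r_p + r_a)/2 = (6636.9 + 32581)/2 = 19609 km = 1.961×10⁷ m.
By Kepler's third law T = 2π√(a³/μ) = 2π × 4.349×10³ = 2.733×10⁴ s.
= 7.591 h.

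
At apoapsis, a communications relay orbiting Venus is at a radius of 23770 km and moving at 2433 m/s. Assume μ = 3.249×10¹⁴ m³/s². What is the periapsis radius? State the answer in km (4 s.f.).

r_a = 2.377×10⁷ m.
Specific energy ε = v²/2 − μ/r = -1.071×10⁷ J/kg, so a = −μ/(2ε) = 1.517×10⁷ m.
The apsides satisfy r_p + r_a = 2a, so the periapsis radius is 2a − r_a = 6.570×10⁶ m = 6569.7 km.

periapsis radius ≈ 6570 km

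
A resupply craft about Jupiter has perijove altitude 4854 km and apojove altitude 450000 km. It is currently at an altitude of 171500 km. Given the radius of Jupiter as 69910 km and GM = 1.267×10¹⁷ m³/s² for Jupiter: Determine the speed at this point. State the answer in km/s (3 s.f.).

r_p = 69910 + 4854 = 74764 km = 7.4764×10⁷ m.
r_a = 69910 + 450000 = 519910 km = 5.1991×10⁸ m.
r = 69910 + 171500 = 2.4141×10⁵ km = 2.414×10⁸ m.
Semi-major axis a = (r_p + r_a)/2 = 2.9734×10⁵ km = 2.973×10⁸ m.
Vis-viva: v² = μ(2/r − 1/a) = 1.267×10¹⁷ × (8.285×10⁻⁹ − 3.363×10⁻⁹) = 6.236×10⁸ m²/s².
v = 24970 m/s = 24.97 km/s.

v ≈ 25.0 km/s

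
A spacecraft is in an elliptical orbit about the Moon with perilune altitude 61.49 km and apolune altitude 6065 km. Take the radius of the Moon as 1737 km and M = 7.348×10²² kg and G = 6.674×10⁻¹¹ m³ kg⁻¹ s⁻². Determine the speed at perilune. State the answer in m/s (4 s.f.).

μ = GM = 6.674×10⁻¹¹ × 7.348×10²² = 4.904×10¹² m³/s².
r_p = 1737 + 61.49 = 1798.5 km = 1.7985×10⁶ m.
r_a = 1737 + 6065 = 7802.0 km = 7.8020×10⁶ m.
Semi-major axis a = (r_p + r_a)/2 = 4800.2 km = 4.800×10⁶ m.
Vis-viva: v² = μ(2/r − 1/a) = 4.904×10¹² × (1.112×10⁻⁶ − 2.083×10⁻⁷) = 4.432×10⁶ m²/s².
v = 2105 m/s.

v ≈ 2105 m/s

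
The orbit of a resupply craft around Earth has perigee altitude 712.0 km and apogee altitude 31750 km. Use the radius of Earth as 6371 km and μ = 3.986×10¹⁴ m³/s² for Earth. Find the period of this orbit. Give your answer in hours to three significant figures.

T ≈ 9.39 hours

r_p = 6371 + 712.0 = 7083.0 km = 7.0830×10⁶ m.
r_a = 6371 + 31750 = 38121 km = 3.8121×10⁷ m.
Semi-major axis a = (r_p + r_a)/2 = (7083.0 + 38121)/2 = 22602 km = 2.260×10⁷ m.
By Kepler's third law T = 2π√(a³/μ) = 2π × 5.382×10³ = 3.382×10⁴ s.
= 9.394 hours.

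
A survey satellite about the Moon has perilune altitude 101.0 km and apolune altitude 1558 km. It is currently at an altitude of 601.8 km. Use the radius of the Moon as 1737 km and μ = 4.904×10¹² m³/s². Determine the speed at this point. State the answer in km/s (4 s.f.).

r_p = 1737 + 101.0 = 1838.0 km = 1.8380×10⁶ m.
r_a = 1737 + 1558 = 3295.0 km = 3.2950×10⁶ m.
r = 1737 + 601.8 = 2338.8 km = 2.339×10⁶ m.
Semi-major axis a = (r_p + r_a)/2 = 2566.5 km = 2.566×10⁶ m.
Vis-viva: v² = μ(2/r − 1/a) = 4.904×10¹² × (8.551×10⁻⁷ − 3.896×10⁻⁷) = 2.283×10⁶ m²/s².
v = 1511 m/s = 1.511 km/s.

v ≈ 1.511 km/s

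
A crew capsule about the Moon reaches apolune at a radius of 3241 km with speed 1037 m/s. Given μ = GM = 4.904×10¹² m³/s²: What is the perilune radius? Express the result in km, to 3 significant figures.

r_a = 3.241×10⁶ m.
Specific energy ε = v²/2 − μ/r = -9.754×10⁵ J/kg, so a = −μ/(2ε) = 2.514×10⁶ m.
The apsides satisfy r_p + r_a = 2a, so the perilune radius is 2a − r_a = 1.787×10⁶ m = 1786.5 km.

perilune radius ≈ 1790 km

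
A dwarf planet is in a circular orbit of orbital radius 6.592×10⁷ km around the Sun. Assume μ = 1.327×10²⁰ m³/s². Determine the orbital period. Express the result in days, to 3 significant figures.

T ≈ 107 days

r = 6.592×10⁷ km = 6.592×10¹⁰ m.
Kepler's third law: T = 2π√(r³/μ) = 2π√((6.592×10¹⁰)³ / 1.327×10²⁰).
r³/μ = 2.159×10¹² s², so T = 2π × 1.469×10⁶ = 9.231×10⁶ s.
Converting: 9.231×10⁶ s ÷ 86400 = 106.8 days.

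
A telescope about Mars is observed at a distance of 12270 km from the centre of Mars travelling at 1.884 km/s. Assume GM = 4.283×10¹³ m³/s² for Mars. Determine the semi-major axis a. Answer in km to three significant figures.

a ≈ 12500 km

r = 1.227×10⁷ m.
Specific orbital energy ε = v²/2 − μ/r = (1884)²/2 − 4.283×10¹³/1.227×10⁷ = -1.716×10⁶ J/kg.
Since ε = −μ/(2a), a = −μ/(2ε) = 1.248×10⁷ m = 12480 km.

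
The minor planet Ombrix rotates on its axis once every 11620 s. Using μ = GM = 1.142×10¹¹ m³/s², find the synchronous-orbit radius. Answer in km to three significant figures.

r_sync ≈ 731 km

A synchronous orbit has period T, so by Kepler's third law a = (μT²/4π²)^(1/3).
μT²/4π² = 1.142×10¹¹ × (1.162×10⁴)² / 39.48 = 3.906×10¹⁷ m³.
a = 7.310×10⁵ m = 730.98 km.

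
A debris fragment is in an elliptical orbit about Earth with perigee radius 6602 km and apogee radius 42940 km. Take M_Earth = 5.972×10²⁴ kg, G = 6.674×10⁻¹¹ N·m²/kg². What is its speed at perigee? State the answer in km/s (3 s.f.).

μ = GM = 6.674×10⁻¹¹ × 5.972×10²⁴ = 3.986×10¹⁴ m³/s².
Semi-major axis a = (r_p + r_a)/2 = 24771 km = 2.477×10⁷ m.
Vis-viva: v² = μ(2/r − 1/a) = 3.986×10¹⁴ × (3.029×10⁻⁷ − 4.037×10⁻⁸) = 1.047×10⁸ m²/s².
v = 10230 m/s = 10.23 km/s.

v ≈ 10.2 km/s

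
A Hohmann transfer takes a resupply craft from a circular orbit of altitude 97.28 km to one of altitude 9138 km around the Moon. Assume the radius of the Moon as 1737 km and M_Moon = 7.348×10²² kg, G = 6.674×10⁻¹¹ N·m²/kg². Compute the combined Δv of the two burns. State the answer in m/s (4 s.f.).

Δv_total ≈ 814.7 m/s

μ = GM = 6.674×10⁻¹¹ × 7.348×10²² = 4.904×10¹² m³/s².
r₁ = 1737 + 97.28 = 1834.3 km = 1.8343×10⁶ m.
r₂ = 1737 + 9138 = 10875 km = 1.0875×10⁷ m.
Transfer ellipse a_t = (r₁ + r₂)/2 = 6.355×10⁶ m.
At r₁: circular v_c1 = √(μ/r₁) = 1635 m/s; transfer-perilune v_p = √[μ(2/r₁ − 1/a_t)] = 2139 m/s.
Δv₁ = v_p − v_c1 = 503.9 m/s.
At r₂: circular v_c2 = √(μ/r₂) = 671.5 m/s; transfer-apolune v_a = √[μ(2/r₂ − 1/a_t)] = 360.8 m/s.
Δv₂ = v_c2 − v_a = 310.7 m/s.
Total Δv = Δv₁ + Δv₂ = 814.7 m/s.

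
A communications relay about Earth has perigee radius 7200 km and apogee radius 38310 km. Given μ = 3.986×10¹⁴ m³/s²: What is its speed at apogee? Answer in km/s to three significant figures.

Semi-major axis a = (r_p + r_a)/2 = 22755 km = 2.276×10⁷ m.
Vis-viva: v² = μ(2/r − 1/a) = 3.986×10¹⁴ × (5.221×10⁻⁸ − 4.395×10⁻⁸) = 3.292×10⁶ m²/s².
v = 1814 m/s = 1.814 km/s.

v ≈ 1.81 km/s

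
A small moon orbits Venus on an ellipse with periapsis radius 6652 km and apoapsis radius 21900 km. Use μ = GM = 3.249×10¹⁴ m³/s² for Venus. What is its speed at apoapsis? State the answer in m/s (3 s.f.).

Semi-major axis a = (r_p + r_a)/2 = 14276 km = 1.428×10⁷ m.
Vis-viva: v² = μ(2/r − 1/a) = 3.249×10¹⁴ × (9.132×10⁻⁸ − 7.005×10⁻⁸) = 6.913×10⁶ m²/s².
v = 2629 m/s.

v ≈ 2630 m/s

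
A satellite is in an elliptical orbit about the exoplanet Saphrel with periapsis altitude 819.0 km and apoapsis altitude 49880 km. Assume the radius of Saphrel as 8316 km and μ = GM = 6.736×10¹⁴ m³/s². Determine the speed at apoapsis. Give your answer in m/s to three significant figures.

r_p = 8316 + 819.0 = 9135.0 km = 9.1350×10⁶ m.
r_a = 8316 + 49880 = 58196 km = 5.8196×10⁷ m.
Semi-major axis a = (r_p + r_a)/2 = 33666 km = 3.367×10⁷ m.
Vis-viva: v² = μ(2/r − 1/a) = 6.736×10¹⁴ × (3.437×10⁻⁸ − 2.970×10⁻⁸) = 3.141×10⁶ m²/s².
v = 1772 m/s.

v ≈ 1770 m/s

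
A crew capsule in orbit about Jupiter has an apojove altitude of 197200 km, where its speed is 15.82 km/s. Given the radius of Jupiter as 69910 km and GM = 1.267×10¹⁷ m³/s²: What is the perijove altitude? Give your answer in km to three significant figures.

r_a = 69910 + 197200 = 2.6711×10⁵ km = 2.671×10⁸ m.
Specific energy ε = v²/2 − μ/r = -3.492×10⁸ J/kg, so a = −μ/(2ε) = 1.814×10⁸ m.
The apsides satisfy r_p + r_a = 2a, so the perijove radius is 2a − r_a = 9.572×10⁷ m = 95719 km.
Perijove altitude = 95719 − 69910 = 25809 km.

perijove altitude ≈ 25800 km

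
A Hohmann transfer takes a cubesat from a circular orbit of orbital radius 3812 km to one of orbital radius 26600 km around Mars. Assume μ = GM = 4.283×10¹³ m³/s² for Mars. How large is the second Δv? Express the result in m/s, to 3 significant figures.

r₁ = 3812 km = 3.812×10⁶ m.
r₂ = 26600 km = 2.660×10⁷ m.
Transfer ellipse a_t = (r₁ + r₂)/2 = 1.521×10⁷ m.
At r₁: circular v_c1 = √(μ/r₁) = 3352 m/s; transfer-periapsis v_p = √[μ(2/r₁ − 1/a_t)] = 4433 m/s.
At r₂: circular v_c2 = √(μ/r₂) = 1269 m/s; transfer-apoapsis v_a = √[μ(2/r₂ − 1/a_t)] = 635.3 m/s.
Δv₂ = v_c2 − v_a = 633.6 m/s.

Δv ≈ 634 m/s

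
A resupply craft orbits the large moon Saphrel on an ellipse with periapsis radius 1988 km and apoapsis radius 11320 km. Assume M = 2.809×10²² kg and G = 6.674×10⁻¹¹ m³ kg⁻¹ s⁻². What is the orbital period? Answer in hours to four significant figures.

μ = GM = 6.674×10⁻¹¹ × 2.809×10²² = 1.875×10¹² m³/s².
Semi-major axis a = (r_p + r_a)/2 = (1988.0 + 11320)/2 = 6654.0 km = 6.654×10⁶ m.
By Kepler's third law T = 2π√(a³/μ) = 2π × 1.254×10⁴ = 7.877×10⁴ s.
= 21.88 hours.

T ≈ 21.88 hours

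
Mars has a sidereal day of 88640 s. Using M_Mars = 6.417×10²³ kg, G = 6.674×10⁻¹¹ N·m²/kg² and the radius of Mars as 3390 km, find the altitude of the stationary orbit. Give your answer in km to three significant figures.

h_sync ≈ 17000 km

μ = GM = 6.674×10⁻¹¹ × 6.417×10²³ = 4.283×10¹³ m³/s².
A synchronous orbit has period T, so by Kepler's third law a = (μT²/4π²)^(1/3).
μT²/4π² = 4.283×10¹³ × (8.864×10⁴)² / 39.48 = 8.524×10²¹ m³.
a = 2.043×10⁷ m = 20427 km.
Altitude h = a − R = 20427 − 3390 = 17037 km.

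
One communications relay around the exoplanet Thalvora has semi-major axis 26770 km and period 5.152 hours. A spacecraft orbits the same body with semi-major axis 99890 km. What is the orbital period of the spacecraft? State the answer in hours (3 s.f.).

T₂ ≈ 37.1 hours

Kepler's third law: T² ∝ a³, so T₂ = T₁ (a₂/a₁)^(3/2).
a₂/a₁ = 3.731, (a₂/a₁)^(3/2) = 7.208.
T₂ = 5.152 × 7.208 = 37.14 hours.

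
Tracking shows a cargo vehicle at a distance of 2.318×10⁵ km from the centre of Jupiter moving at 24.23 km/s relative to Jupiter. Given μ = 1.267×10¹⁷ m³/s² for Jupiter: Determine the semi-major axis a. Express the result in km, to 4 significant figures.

r = 2.318×10⁸ m.
Vis-viva rearranged: 1/a = 2/r − v²/μ = 8.628×10⁻⁹ − 4.634×10⁻⁹ = 3.994×10⁻⁹ m⁻¹.
a = 2.504×10⁸ m = 2.5035×10⁵ km.

a ≈ 2.504×10⁵ km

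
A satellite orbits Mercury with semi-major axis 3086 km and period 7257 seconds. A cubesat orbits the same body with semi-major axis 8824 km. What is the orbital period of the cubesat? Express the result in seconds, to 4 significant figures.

T₂ ≈ 35090 seconds

Kepler's third law: T² ∝ a³, so T₂ = T₁ (a₂/a₁)^(3/2).
a₂/a₁ = 2.859, (a₂/a₁)^(3/2) = 4.835.
T₂ = 7257 × 4.835 = 35090 seconds.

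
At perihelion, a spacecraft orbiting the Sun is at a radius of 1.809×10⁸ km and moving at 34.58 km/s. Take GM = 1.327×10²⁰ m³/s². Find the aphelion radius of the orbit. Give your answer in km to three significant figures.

aphelion radius ≈ 7.97×10⁸ km

r_p = 1.809×10¹¹ m.
Specific energy ε = v²/2 − μ/r = -1.357×10⁸ J/kg, so a = −μ/(2ε) = 4.891×10¹¹ m.
The apsides satisfy r_p + r_a = 2a, so the aphelion radius is 2a − r_p = 7.972×10¹¹ m = 7.9724×10⁸ km.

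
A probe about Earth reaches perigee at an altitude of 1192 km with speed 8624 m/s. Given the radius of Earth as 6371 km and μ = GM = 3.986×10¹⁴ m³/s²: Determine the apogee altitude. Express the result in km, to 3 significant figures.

r_p = 6371 + 1192 = 7563.0 km = 7.563×10⁶ m.
Specific energy ε = v²/2 − μ/r = -1.552×10⁷ J/kg, so a = −μ/(2ε) = 1.284×10⁷ m.
The apsides satisfy r_p + r_a = 2a, so the apogee radius is 2a − r_p = 1.812×10⁷ m = 18125 km.
Apogee altitude = 18125 − 6371 = 11754 km.

apogee altitude ≈ 11800 km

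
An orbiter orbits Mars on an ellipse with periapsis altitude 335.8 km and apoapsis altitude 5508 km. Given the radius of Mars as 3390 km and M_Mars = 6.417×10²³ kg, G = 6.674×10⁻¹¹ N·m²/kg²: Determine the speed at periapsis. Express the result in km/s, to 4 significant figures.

v ≈ 4.025 km/s

μ = GM = 6.674×10⁻¹¹ × 6.417×10²³ = 4.283×10¹³ m³/s².
r_p = 3390 + 335.8 = 3725.8 km = 3.7258×10⁶ m.
r_a = 3390 + 5508 = 8898.0 km = 8.8980×10⁶ m.
Semi-major axis a = (r_p + r_a)/2 = 6311.9 km = 6.312×10⁶ m.
Vis-viva: v² = μ(2/r − 1/a) = 4.283×10¹³ × (5.368×10⁻⁷ − 1.584×10⁻⁷) = 1.620×10⁷ m²/s².
v = 4025 m/s = 4.025 km/s.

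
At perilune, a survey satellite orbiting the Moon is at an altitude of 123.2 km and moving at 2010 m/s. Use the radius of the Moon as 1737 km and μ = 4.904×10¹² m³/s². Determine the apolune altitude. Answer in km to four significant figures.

r_p = 1737 + 123.2 = 1860.2 km = 1.860×10⁶ m.
Specific energy ε = v²/2 − μ/r = -6.162×10⁵ J/kg, so a = −μ/(2ε) = 3.979×10⁶ m.
The apsides satisfy r_p + r_a = 2a, so the apolune radius is 2a − r_p = 6.098×10⁶ m = 6097.9 km.
Apolune altitude = 6097.9 − 1737 = 4360.9 km.

apolune altitude ≈ 4361 km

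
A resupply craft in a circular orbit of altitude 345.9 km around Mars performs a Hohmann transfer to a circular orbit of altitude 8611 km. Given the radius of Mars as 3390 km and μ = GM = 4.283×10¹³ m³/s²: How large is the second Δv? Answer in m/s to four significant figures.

Δv ≈ 587.4 m/s

r₁ = 3390 + 345.9 = 3735.9 km = 3.7359×10⁶ m.
r₂ = 3390 + 8611 = 12001 km = 1.2001×10⁷ m.
Transfer ellipse a_t = (r₁ + r₂)/2 = 7.868×10⁶ m.
At r₁: circular v_c1 = √(μ/r₁) = 3386 m/s; transfer-periapsis v_p = √[μ(2/r₁ − 1/a_t)] = 4182 m/s.
At r₂: circular v_c2 = √(μ/r₂) = 1889 m/s; transfer-apoapsis v_a = √[μ(2/r₂ − 1/a_t)] = 1302 m/s.
Δv₂ = v_c2 − v_a = 587.4 m/s.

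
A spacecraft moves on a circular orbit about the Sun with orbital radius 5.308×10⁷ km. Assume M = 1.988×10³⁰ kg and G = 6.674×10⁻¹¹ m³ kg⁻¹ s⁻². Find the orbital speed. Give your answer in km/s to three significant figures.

μ = GM = 6.674×10⁻¹¹ × 1.988×10³⁰ = 1.327×10²⁰ m³/s².
r = 5.308×10⁷ km = 5.308×10¹⁰ m.
For a circular orbit v = √(μ/r) = √(1.327×10²⁰ / 5.308×10¹⁰) = √(2.500×10⁹) = 50000 m/s.
That is 50.00 km/s.

v ≈ 50.0 km/s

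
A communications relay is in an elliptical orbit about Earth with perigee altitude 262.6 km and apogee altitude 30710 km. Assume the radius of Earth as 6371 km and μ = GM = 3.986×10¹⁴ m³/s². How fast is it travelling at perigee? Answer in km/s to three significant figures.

r_p = 6371 + 262.6 = 6633.6 km = 6.6336×10⁶ m.
r_a = 6371 + 30710 = 37081 km = 3.7081×10⁷ m.
Semi-major axis a = (r_p + r_a)/2 = 21857 km = 2.186×10⁷ m.
Vis-viva: v² = μ(2/r − 1/a) = 3.986×10¹⁴ × (3.015×10⁻⁷ − 4.575×10⁻⁸) = 1.019×10⁸ m²/s².
v = 10100 m/s = 10.10 km/s.

v ≈ 10.1 km/s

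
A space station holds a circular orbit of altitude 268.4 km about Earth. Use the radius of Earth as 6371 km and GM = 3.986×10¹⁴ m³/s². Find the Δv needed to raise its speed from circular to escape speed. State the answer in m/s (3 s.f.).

Δv ≈ 3210 m/s

r = 6371 + 268.4 = 6639.4 km = 6.6394×10⁶ m.
Circular speed v_c = √(μ/r) = 7748 m/s.
Escape speed v_esc = √(2μ/r) = √2 × v_c = 10960 m/s.
Δv = v_esc − v_c = 3209 m/s.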